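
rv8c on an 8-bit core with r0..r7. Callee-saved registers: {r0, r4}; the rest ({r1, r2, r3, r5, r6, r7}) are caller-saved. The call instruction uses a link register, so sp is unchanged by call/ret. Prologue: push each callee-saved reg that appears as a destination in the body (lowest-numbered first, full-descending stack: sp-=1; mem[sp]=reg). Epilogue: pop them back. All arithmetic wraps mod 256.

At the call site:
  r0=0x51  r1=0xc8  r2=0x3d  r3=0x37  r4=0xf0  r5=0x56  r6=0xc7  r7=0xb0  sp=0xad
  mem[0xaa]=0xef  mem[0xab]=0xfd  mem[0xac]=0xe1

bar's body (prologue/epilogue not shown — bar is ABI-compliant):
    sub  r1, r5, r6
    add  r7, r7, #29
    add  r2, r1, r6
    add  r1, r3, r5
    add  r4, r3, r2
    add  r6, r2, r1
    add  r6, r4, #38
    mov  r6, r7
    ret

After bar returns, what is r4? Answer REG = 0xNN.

REG = 0xf0

prologue: push r4 → mem[0xac]=0xf0, sp=0xac
body[0] sub  r1, r5, r6 → r1=0x8f
body[1] add  r7, r7, #29 → r7=0xcd
body[2] add  r2, r1, r6 → r2=0x56
body[3] add  r1, r3, r5 → r1=0x8d
body[4] add  r4, r3, r2 → r4=0x8d
body[5] add  r6, r2, r1 → r6=0xe3
body[6] add  r6, r4, #38 → r6=0xb3
body[7] mov  r6, r7 → r6=0xcd
epilogue: pop r4=0xf0, sp=0xad
r4 is callee-saved → restored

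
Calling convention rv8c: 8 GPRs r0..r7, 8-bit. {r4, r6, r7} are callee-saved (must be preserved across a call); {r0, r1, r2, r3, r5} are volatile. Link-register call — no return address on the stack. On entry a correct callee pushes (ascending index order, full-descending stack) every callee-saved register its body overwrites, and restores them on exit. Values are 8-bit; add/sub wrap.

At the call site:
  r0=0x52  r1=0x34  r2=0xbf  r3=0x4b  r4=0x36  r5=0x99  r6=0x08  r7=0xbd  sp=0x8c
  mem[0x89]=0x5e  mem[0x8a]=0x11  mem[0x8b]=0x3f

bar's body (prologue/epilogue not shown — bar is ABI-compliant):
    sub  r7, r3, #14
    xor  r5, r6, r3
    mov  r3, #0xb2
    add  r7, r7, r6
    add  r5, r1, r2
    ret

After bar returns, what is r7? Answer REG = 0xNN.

prologue: push r7 → mem[0x8b]=0xbd, sp=0x8b
body[0] sub  r7, r3, #14 → r7=0x3d
body[1] xor  r5, r6, r3 → r5=0x43
body[2] mov  r3, #0xb2 → r3=0xb2
body[3] add  r7, r7, r6 → r7=0x45
body[4] add  r5, r1, r2 → r5=0xf3
epilogue: pop r7=0xbd, sp=0x8c
r7 is callee-saved → restored

REG = 0xbd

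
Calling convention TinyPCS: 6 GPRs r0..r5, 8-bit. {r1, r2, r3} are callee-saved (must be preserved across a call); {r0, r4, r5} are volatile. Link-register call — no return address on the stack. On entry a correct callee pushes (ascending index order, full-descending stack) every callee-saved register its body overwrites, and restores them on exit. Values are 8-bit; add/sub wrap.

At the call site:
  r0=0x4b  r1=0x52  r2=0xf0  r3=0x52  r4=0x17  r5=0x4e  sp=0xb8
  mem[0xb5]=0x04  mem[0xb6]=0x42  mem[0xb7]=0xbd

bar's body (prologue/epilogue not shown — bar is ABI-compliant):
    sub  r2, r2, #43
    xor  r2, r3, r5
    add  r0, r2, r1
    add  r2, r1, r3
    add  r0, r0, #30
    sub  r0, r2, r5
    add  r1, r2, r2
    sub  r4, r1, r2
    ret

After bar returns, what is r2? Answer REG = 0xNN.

prologue: push r1 -> mem[0xb7]=0x52, sp=0xb7
prologue: push r2 -> mem[0xb6]=0xf0, sp=0xb6
body[0] sub  r2, r2, #43 -> r2=0xc5
body[1] xor  r2, r3, r5 -> r2=0x1c
body[2] add  r0, r2, r1 -> r0=0x6e
body[3] add  r2, r1, r3 -> r2=0xa4
body[4] add  r0, r0, #30 -> r0=0x8c
body[5] sub  r0, r2, r5 -> r0=0x56
body[6] add  r1, r2, r2 -> r1=0x48
body[7] sub  r4, r1, r2 -> r4=0xa4
epilogue: pop r2=0xf0, sp=0xb7
epilogue: pop r1=0x52, sp=0xb8
r2 is callee-saved -> restored

REG = 0xf0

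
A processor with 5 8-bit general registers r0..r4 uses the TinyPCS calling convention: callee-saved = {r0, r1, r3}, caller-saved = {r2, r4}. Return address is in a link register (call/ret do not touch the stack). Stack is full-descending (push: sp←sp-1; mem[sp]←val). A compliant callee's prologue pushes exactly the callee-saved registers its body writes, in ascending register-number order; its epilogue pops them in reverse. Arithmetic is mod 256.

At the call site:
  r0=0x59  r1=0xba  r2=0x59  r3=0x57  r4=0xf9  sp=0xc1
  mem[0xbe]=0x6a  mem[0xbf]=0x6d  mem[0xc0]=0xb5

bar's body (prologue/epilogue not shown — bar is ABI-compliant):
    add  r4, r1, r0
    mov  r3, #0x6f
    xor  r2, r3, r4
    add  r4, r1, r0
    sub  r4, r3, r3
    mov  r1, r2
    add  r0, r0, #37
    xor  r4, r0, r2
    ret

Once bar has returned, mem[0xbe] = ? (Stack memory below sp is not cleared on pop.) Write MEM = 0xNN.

prologue: push r0 -> mem[0xc0]=0x59, sp=0xc0
prologue: push r1 -> mem[0xbf]=0xba, sp=0xbf
prologue: push r3 -> mem[0xbe]=0x57, sp=0xbe
body[0] add  r4, r1, r0 -> r4=0x13
body[1] mov  r3, #0x6f -> r3=0x6f
body[2] xor  r2, r3, r4 -> r2=0x7c
body[3] add  r4, r1, r0 -> r4=0x13
body[4] sub  r4, r3, r3 -> r4=0x00
body[5] mov  r1, r2 -> r1=0x7c
body[6] add  r0, r0, #37 -> r0=0x7e
body[7] xor  r4, r0, r2 -> r4=0x02
epilogue: pop r3=0x57, sp=0xbf
epilogue: pop r1=0xba, sp=0xc0
epilogue: pop r0=0x59, sp=0xc1
prologue pushed ['r0', 'r1', 'r3'] at ['0xc0', '0xbf', '0xbe']

MEM = 0x57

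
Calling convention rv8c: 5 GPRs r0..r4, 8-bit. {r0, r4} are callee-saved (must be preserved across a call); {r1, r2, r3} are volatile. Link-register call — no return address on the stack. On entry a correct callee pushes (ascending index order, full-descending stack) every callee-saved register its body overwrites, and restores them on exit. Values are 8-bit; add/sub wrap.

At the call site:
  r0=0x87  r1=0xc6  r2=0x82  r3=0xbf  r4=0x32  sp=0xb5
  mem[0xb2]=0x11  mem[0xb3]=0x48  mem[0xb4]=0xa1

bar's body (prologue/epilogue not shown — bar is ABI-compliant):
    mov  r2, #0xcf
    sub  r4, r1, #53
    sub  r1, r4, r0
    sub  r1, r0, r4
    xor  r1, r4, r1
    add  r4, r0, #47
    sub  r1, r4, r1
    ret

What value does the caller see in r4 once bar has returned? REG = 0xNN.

prologue: push r4 -> mem[0xb4]=0x32, sp=0xb4
body[0] mov  r2, #0xcf -> r2=0xcf
body[1] sub  r4, r1, #53 -> r4=0x91
body[2] sub  r1, r4, r0 -> r1=0x0a
body[3] sub  r1, r0, r4 -> r1=0xf6
body[4] xor  r1, r4, r1 -> r1=0x67
body[5] add  r4, r0, #47 -> r4=0xb6
body[6] sub  r1, r4, r1 -> r1=0x4f
epilogue: pop r4=0x32, sp=0xb5
r4 is callee-saved -> restored

REG = 0x32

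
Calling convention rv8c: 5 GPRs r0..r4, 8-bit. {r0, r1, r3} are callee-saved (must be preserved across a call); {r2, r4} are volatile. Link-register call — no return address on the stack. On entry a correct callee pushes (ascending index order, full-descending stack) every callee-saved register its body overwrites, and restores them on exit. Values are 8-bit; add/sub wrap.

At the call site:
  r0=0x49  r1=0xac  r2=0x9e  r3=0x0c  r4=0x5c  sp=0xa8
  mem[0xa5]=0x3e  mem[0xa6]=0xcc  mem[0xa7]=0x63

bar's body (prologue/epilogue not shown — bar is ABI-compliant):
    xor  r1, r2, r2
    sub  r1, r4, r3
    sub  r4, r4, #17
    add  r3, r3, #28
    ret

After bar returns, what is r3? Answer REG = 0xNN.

REG = 0x0c

prologue: push r1 -> mem[0xa7]=0xac, sp=0xa7
prologue: push r3 -> mem[0xa6]=0x0c, sp=0xa6
body[0] xor  r1, r2, r2 -> r1=0x00
body[1] sub  r1, r4, r3 -> r1=0x50
body[2] sub  r4, r4, #17 -> r4=0x4b
body[3] add  r3, r3, #28 -> r3=0x28
epilogue: pop r3=0x0c, sp=0xa7
epilogue: pop r1=0xac, sp=0xa8
r3 is callee-saved -> restored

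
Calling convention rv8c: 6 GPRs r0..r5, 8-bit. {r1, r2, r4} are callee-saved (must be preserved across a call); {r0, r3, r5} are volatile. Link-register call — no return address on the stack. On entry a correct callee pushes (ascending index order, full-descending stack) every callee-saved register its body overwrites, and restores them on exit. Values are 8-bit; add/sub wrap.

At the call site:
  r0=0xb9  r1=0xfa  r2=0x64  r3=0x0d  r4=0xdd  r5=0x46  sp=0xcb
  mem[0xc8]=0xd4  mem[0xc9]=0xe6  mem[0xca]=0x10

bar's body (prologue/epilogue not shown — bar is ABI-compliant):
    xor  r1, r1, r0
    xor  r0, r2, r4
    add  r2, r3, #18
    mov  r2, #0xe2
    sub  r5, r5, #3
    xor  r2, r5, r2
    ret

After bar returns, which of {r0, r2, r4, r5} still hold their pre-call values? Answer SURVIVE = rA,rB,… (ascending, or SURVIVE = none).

SURVIVE = r0,r2,r4

prologue: push r1 → mem[0xca]=0xfa, sp=0xca
prologue: push r2 → mem[0xc9]=0x64, sp=0xc9
body[0] xor  r1, r1, r0 → r1=0x43
body[1] xor  r0, r2, r4 → r0=0xb9
body[2] add  r2, r3, #18 → r2=0x1f
body[3] mov  r2, #0xe2 → r2=0xe2
body[4] sub  r5, r5, #3 → r5=0x43
body[5] xor  r2, r5, r2 → r2=0xa1
epilogue: pop r2=0x64, sp=0xca
epilogue: pop r1=0xfa, sp=0xcb
r0: caller-saved, written=True
r2: callee-saved, written=True
r4: callee-saved, written=False
r5: caller-saved, written=True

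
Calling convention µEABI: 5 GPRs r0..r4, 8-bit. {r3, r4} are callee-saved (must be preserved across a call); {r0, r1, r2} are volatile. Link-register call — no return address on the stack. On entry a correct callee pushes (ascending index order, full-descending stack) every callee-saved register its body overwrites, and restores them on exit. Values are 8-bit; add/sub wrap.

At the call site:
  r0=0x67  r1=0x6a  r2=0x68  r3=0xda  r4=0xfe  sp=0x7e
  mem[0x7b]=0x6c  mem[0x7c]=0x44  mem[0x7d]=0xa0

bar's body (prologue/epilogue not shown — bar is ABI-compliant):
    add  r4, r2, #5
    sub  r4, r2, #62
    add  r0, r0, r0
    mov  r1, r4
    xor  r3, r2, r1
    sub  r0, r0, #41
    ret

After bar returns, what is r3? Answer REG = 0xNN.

REG = 0xda

prologue: push r3 → mem[0x7d]=0xda, sp=0x7d
prologue: push r4 → mem[0x7c]=0xfe, sp=0x7c
body[0] add  r4, r2, #5 → r4=0x6d
body[1] sub  r4, r2, #62 → r4=0x2a
body[2] add  r0, r0, r0 → r0=0xce
body[3] mov  r1, r4 → r1=0x2a
body[4] xor  r3, r2, r1 → r3=0x42
body[5] sub  r0, r0, #41 → r0=0xa5
epilogue: pop r4=0xfe, sp=0x7d
epilogue: pop r3=0xda, sp=0x7e
r3 is callee-saved → restored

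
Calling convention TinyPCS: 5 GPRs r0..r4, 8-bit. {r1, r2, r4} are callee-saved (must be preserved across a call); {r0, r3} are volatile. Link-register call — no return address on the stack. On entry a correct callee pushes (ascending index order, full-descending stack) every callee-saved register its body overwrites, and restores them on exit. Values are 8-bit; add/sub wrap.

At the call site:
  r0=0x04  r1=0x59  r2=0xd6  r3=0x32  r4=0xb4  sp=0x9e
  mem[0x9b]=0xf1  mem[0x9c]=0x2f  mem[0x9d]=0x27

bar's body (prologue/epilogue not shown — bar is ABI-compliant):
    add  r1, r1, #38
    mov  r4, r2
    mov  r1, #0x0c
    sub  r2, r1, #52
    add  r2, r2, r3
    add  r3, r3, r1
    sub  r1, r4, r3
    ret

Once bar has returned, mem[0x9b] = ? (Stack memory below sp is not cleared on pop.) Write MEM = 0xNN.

MEM = 0xb4

prologue: push r1 → mem[0x9d]=0x59, sp=0x9d
prologue: push r2 → mem[0x9c]=0xd6, sp=0x9c
prologue: push r4 → mem[0x9b]=0xb4, sp=0x9b
body[0] add  r1, r1, #38 → r1=0x7f
body[1] mov  r4, r2 → r4=0xd6
body[2] mov  r1, #0x0c → r1=0x0c
body[3] sub  r2, r1, #52 → r2=0xd8
body[4] add  r2, r2, r3 → r2=0x0a
body[5] add  r3, r3, r1 → r3=0x3e
body[6] sub  r1, r4, r3 → r1=0x98
epilogue: pop r4=0xb4, sp=0x9c
epilogue: pop r2=0xd6, sp=0x9d
epilogue: pop r1=0x59, sp=0x9e
prologue pushed ['r1', 'r2', 'r4'] at ['0x9d', '0x9c', '0x9b']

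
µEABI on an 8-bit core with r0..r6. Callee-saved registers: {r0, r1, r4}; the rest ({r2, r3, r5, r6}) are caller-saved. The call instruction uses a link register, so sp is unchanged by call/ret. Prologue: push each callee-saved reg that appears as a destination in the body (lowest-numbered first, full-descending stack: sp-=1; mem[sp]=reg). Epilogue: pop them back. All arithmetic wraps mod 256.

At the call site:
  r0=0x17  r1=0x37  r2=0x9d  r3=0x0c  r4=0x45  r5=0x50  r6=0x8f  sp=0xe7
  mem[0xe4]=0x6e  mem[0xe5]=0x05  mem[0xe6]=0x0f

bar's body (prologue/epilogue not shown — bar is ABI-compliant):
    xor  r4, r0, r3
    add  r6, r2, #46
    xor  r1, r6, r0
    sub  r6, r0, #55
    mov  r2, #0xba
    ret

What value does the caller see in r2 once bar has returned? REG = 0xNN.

prologue: push r1 → mem[0xe6]=0x37, sp=0xe6
prologue: push r4 → mem[0xe5]=0x45, sp=0xe5
body[0] xor  r4, r0, r3 → r4=0x1b
body[1] add  r6, r2, #46 → r6=0xcb
body[2] xor  r1, r6, r0 → r1=0xdc
body[3] sub  r6, r0, #55 → r6=0xe0
body[4] mov  r2, #0xba → r2=0xba
epilogue: pop r4=0x45, sp=0xe6
epilogue: pop r1=0x37, sp=0xe7
r2 is caller-saved → body value

REG = 0xba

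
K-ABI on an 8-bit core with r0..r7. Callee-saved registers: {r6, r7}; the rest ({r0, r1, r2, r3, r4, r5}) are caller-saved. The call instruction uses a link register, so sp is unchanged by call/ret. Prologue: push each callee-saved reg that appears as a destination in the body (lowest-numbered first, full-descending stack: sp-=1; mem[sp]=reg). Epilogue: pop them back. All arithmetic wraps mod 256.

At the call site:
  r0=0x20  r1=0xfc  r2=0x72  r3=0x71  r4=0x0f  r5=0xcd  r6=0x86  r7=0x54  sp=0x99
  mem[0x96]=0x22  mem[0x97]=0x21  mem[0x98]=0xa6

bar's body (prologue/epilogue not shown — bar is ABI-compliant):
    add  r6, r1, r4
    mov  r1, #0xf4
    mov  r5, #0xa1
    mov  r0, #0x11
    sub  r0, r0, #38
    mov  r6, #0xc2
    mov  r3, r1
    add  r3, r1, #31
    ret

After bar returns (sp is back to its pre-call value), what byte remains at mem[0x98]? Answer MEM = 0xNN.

prologue: push r6 → mem[0x98]=0x86, sp=0x98
body[0] add  r6, r1, r4 → r6=0x0b
body[1] mov  r1, #0xf4 → r1=0xf4
body[2] mov  r5, #0xa1 → r5=0xa1
body[3] mov  r0, #0x11 → r0=0x11
body[4] sub  r0, r0, #38 → r0=0xeb
body[5] mov  r6, #0xc2 → r6=0xc2
body[6] mov  r3, r1 → r3=0xf4
body[7] add  r3, r1, #31 → r3=0x13
epilogue: pop r6=0x86, sp=0x99
prologue pushed ['r6'] at ['0x98']

MEM = 0x86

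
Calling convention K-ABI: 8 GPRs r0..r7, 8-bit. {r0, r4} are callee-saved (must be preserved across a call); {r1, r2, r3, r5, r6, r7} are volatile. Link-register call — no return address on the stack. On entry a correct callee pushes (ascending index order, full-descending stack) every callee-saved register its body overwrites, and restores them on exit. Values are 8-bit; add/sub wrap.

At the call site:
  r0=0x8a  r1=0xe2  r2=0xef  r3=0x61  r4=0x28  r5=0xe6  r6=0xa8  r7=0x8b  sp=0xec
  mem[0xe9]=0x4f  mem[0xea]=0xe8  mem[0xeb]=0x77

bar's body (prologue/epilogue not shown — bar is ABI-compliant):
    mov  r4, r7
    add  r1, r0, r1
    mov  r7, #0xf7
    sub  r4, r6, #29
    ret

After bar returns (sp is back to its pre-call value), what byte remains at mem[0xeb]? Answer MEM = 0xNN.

prologue: push r4 → mem[0xeb]=0x28, sp=0xeb
body[0] mov  r4, r7 → r4=0x8b
body[1] add  r1, r0, r1 → r1=0x6c
body[2] mov  r7, #0xf7 → r7=0xf7
body[3] sub  r4, r6, #29 → r4=0x8b
epilogue: pop r4=0x28, sp=0xec
prologue pushed ['r4'] at ['0xeb']

MEM = 0x28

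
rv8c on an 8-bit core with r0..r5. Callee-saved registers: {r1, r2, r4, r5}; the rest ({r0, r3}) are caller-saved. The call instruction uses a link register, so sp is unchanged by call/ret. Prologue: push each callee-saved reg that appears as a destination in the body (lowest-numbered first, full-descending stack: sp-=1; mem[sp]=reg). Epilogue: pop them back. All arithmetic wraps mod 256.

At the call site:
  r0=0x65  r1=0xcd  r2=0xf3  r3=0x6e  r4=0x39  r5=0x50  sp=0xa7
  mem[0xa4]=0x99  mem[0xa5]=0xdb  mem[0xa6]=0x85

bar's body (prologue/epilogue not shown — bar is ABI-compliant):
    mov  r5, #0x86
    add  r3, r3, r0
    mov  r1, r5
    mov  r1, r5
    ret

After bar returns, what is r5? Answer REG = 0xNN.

REG = 0x50

prologue: push r1 -> mem[0xa6]=0xcd, sp=0xa6
prologue: push r5 -> mem[0xa5]=0x50, sp=0xa5
body[0] mov  r5, #0x86 -> r5=0x86
body[1] add  r3, r3, r0 -> r3=0xd3
body[2] mov  r1, r5 -> r1=0x86
body[3] mov  r1, r5 -> r1=0x86
epilogue: pop r5=0x50, sp=0xa6
epilogue: pop r1=0xcd, sp=0xa7
r5 is callee-saved -> restored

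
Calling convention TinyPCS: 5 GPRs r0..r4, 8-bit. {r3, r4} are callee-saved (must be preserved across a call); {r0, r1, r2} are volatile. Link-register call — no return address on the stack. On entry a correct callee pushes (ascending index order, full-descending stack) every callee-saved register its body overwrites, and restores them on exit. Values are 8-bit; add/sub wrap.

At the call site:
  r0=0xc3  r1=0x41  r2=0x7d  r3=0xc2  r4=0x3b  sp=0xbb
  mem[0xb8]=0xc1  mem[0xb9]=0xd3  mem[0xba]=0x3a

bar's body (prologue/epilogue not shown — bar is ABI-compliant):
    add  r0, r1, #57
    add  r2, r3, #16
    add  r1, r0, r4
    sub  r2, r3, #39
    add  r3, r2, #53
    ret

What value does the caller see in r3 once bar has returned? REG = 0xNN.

prologue: push r3 -> mem[0xba]=0xc2, sp=0xba
body[0] add  r0, r1, #57 -> r0=0x7a
body[1] add  r2, r3, #16 -> r2=0xd2
body[2] add  r1, r0, r4 -> r1=0xb5
body[3] sub  r2, r3, #39 -> r2=0x9b
body[4] add  r3, r2, #53 -> r3=0xd0
epilogue: pop r3=0xc2, sp=0xbb
r3 is callee-saved -> restored

REG = 0xc2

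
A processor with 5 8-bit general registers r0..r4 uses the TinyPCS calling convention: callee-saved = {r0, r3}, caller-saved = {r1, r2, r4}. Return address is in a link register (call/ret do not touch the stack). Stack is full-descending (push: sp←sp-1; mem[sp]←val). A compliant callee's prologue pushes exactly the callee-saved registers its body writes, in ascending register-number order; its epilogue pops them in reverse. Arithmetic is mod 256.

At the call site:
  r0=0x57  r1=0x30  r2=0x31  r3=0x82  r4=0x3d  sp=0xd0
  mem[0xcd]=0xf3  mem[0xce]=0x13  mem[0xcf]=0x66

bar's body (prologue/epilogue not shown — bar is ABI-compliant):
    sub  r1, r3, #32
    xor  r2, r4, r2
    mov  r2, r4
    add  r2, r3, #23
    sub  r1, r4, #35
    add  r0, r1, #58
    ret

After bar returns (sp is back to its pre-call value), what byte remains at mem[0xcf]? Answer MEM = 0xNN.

MEM = 0x57

prologue: push r0 → mem[0xcf]=0x57, sp=0xcf
body[0] sub  r1, r3, #32 → r1=0x62
body[1] xor  r2, r4, r2 → r2=0x0c
body[2] mov  r2, r4 → r2=0x3d
body[3] add  r2, r3, #23 → r2=0x99
body[4] sub  r1, r4, #35 → r1=0x1a
body[5] add  r0, r1, #58 → r0=0x54
epilogue: pop r0=0x57, sp=0xd0
prologue pushed ['r0'] at ['0xcf']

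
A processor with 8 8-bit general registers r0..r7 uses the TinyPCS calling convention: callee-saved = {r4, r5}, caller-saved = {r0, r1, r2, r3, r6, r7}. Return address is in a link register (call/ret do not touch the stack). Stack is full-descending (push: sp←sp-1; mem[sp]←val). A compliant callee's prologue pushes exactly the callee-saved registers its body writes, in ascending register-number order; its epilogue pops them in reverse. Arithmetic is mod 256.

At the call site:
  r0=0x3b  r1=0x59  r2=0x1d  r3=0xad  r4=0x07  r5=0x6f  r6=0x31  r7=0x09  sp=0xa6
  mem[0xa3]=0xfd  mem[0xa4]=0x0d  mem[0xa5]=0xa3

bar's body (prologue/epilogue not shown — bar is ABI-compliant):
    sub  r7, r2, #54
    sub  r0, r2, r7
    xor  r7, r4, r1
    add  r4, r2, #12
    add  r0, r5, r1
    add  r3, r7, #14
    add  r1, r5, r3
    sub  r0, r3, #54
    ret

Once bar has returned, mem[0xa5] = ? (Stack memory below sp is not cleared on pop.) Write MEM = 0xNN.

prologue: push r4 → mem[0xa5]=0x07, sp=0xa5
body[0] sub  r7, r2, #54 → r7=0xe7
body[1] sub  r0, r2, r7 → r0=0x36
body[2] xor  r7, r4, r1 → r7=0x5e
body[3] add  r4, r2, #12 → r4=0x29
body[4] add  r0, r5, r1 → r0=0xc8
body[5] add  r3, r7, #14 → r3=0x6c
body[6] add  r1, r5, r3 → r1=0xdb
body[7] sub  r0, r3, #54 → r0=0x36
epilogue: pop r4=0x07, sp=0xa6
prologue pushed ['r4'] at ['0xa5']

MEM = 0x07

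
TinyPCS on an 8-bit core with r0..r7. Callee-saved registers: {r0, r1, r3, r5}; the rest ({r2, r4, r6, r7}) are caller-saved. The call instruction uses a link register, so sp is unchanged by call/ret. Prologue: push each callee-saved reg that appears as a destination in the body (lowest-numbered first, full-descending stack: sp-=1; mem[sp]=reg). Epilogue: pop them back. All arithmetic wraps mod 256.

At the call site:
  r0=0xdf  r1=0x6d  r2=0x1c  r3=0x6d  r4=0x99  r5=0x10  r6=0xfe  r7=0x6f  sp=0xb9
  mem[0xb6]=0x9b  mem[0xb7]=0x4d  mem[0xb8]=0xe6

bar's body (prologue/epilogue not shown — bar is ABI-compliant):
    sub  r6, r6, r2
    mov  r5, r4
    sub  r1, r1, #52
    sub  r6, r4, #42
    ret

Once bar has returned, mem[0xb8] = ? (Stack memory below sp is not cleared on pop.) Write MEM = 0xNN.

prologue: push r1 -> mem[0xb8]=0x6d, sp=0xb8
prologue: push r5 -> mem[0xb7]=0x10, sp=0xb7
body[0] sub  r6, r6, r2 -> r6=0xe2
body[1] mov  r5, r4 -> r5=0x99
body[2] sub  r1, r1, #52 -> r1=0x39
body[3] sub  r6, r4, #42 -> r6=0x6f
epilogue: pop r5=0x10, sp=0xb8
epilogue: pop r1=0x6d, sp=0xb9
prologue pushed ['r1', 'r5'] at ['0xb8', '0xb7']

MEM = 0x6d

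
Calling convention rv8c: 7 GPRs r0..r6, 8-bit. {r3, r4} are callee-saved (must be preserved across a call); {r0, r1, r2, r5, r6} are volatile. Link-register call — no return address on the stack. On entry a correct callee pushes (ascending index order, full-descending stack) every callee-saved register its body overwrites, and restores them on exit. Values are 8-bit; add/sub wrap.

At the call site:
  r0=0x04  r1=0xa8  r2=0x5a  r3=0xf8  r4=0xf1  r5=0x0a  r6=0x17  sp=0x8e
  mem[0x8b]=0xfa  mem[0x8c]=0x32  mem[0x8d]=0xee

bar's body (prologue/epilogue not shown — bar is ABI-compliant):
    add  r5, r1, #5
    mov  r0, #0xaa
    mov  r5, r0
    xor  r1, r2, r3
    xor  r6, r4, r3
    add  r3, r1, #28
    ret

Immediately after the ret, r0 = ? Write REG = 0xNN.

prologue: push r3 → mem[0x8d]=0xf8, sp=0x8d
body[0] add  r5, r1, #5 → r5=0xad
body[1] mov  r0, #0xaa → r0=0xaa
body[2] mov  r5, r0 → r5=0xaa
body[3] xor  r1, r2, r3 → r1=0xa2
body[4] xor  r6, r4, r3 → r6=0x09
body[5] add  r3, r1, #28 → r3=0xbe
epilogue: pop r3=0xf8, sp=0x8e
r0 is caller-saved → body value

REG = 0xaa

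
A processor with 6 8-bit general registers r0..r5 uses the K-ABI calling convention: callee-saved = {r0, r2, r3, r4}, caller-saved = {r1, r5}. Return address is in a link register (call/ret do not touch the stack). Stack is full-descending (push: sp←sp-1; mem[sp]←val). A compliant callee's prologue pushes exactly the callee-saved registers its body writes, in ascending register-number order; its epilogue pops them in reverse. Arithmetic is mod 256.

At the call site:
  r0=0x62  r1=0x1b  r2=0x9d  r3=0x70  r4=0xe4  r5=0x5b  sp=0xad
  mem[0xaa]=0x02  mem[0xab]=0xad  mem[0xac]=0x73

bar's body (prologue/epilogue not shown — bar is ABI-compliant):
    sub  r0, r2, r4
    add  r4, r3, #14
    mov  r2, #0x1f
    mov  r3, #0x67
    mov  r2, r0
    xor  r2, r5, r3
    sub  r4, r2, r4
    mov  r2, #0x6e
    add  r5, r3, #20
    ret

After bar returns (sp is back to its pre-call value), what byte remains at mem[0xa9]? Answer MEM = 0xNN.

MEM = 0xe4

prologue: push r0 → mem[0xac]=0x62, sp=0xac
prologue: push r2 → mem[0xab]=0x9d, sp=0xab
prologue: push r3 → mem[0xaa]=0x70, sp=0xaa
prologue: push r4 → mem[0xa9]=0xe4, sp=0xa9
body[0] sub  r0, r2, r4 → r0=0xb9
body[1] add  r4, r3, #14 → r4=0x7e
body[2] mov  r2, #0x1f → r2=0x1f
body[3] mov  r3, #0x67 → r3=0x67
body[4] mov  r2, r0 → r2=0xb9
body[5] xor  r2, r5, r3 → r2=0x3c
body[6] sub  r4, r2, r4 → r4=0xbe
body[7] mov  r2, #0x6e → r2=0x6e
body[8] add  r5, r3, #20 → r5=0x7b
epilogue: pop r4=0xe4, sp=0xaa
epilogue: pop r3=0x70, sp=0xab
epilogue: pop r2=0x9d, sp=0xac
epilogue: pop r0=0x62, sp=0xad
prologue pushed ['r0', 'r2', 'r3', 'r4'] at ['0xac', '0xab', '0xaa', '0xa9']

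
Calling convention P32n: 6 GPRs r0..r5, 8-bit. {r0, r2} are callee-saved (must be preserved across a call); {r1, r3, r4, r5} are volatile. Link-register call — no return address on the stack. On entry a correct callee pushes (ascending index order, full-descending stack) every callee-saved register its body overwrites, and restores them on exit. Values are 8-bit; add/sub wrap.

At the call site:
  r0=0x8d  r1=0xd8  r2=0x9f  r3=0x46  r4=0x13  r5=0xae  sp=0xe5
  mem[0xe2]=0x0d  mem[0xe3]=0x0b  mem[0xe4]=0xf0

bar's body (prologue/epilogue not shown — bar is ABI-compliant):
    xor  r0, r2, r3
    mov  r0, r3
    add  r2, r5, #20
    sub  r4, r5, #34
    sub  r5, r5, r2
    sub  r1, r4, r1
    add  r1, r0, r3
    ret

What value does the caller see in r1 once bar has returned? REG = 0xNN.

prologue: push r0 → mem[0xe4]=0x8d, sp=0xe4
prologue: push r2 → mem[0xe3]=0x9f, sp=0xe3
body[0] xor  r0, r2, r3 → r0=0xd9
body[1] mov  r0, r3 → r0=0x46
body[2] add  r2, r5, #20 → r2=0xc2
body[3] sub  r4, r5, #34 → r4=0x8c
body[4] sub  r5, r5, r2 → r5=0xec
body[5] sub  r1, r4, r1 → r1=0xb4
body[6] add  r1, r0, r3 → r1=0x8c
epilogue: pop r2=0x9f, sp=0xe4
epilogue: pop r0=0x8d, sp=0xe5
r1 is caller-saved → body value

REG = 0x8c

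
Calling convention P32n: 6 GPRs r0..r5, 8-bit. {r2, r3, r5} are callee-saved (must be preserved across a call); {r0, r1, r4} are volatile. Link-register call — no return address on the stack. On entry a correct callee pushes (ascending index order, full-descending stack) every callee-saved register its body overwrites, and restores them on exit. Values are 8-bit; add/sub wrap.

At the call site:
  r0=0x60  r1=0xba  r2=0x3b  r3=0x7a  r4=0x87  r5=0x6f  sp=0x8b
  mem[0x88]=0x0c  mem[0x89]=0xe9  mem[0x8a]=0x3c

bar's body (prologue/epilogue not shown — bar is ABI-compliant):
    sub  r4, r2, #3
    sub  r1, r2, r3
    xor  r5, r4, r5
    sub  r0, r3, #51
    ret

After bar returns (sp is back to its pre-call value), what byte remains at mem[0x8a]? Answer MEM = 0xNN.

MEM = 0x6f

prologue: push r5 → mem[0x8a]=0x6f, sp=0x8a
body[0] sub  r4, r2, #3 → r4=0x38
body[1] sub  r1, r2, r3 → r1=0xc1
body[2] xor  r5, r4, r5 → r5=0x57
body[3] sub  r0, r3, #51 → r0=0x47
epilogue: pop r5=0x6f, sp=0x8b
prologue pushed ['r5'] at ['0x8a']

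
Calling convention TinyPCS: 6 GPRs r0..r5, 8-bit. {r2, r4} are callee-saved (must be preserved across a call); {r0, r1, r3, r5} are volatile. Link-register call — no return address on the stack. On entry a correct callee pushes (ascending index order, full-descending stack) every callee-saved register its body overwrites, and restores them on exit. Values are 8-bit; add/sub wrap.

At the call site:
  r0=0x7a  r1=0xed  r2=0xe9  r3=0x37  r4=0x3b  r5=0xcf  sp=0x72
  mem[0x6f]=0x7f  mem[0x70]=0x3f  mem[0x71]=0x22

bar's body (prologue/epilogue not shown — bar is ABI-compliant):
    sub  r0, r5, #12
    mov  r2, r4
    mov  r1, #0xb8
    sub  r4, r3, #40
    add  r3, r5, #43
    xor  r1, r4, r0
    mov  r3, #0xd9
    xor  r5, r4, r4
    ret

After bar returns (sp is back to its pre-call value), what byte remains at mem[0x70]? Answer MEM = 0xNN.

prologue: push r2 → mem[0x71]=0xe9, sp=0x71
prologue: push r4 → mem[0x70]=0x3b, sp=0x70
body[0] sub  r0, r5, #12 → r0=0xc3
body[1] mov  r2, r4 → r2=0x3b
body[2] mov  r1, #0xb8 → r1=0xb8
body[3] sub  r4, r3, #40 → r4=0x0f
body[4] add  r3, r5, #43 → r3=0xfa
body[5] xor  r1, r4, r0 → r1=0xcc
body[6] mov  r3, #0xd9 → r3=0xd9
body[7] xor  r5, r4, r4 → r5=0x00
epilogue: pop r4=0x3b, sp=0x71
epilogue: pop r2=0xe9, sp=0x72
prologue pushed ['r2', 'r4'] at ['0x71', '0x70']

MEM = 0x3b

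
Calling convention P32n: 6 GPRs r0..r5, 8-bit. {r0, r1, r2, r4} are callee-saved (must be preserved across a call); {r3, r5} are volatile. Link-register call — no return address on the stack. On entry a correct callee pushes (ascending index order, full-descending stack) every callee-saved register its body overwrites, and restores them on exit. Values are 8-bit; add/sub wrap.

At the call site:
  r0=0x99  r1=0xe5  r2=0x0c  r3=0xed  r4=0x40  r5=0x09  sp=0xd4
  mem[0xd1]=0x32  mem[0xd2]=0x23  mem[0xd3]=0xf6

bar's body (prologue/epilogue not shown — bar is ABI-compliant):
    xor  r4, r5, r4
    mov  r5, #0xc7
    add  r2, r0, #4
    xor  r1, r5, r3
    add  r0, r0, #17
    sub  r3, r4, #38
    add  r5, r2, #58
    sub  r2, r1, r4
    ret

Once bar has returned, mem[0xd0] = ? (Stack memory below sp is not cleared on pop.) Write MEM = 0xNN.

prologue: push r0 -> mem[0xd3]=0x99, sp=0xd3
prologue: push r1 -> mem[0xd2]=0xe5, sp=0xd2
prologue: push r2 -> mem[0xd1]=0x0c, sp=0xd1
prologue: push r4 -> mem[0xd0]=0x40, sp=0xd0
body[0] xor  r4, r5, r4 -> r4=0x49
body[1] mov  r5, #0xc7 -> r5=0xc7
body[2] add  r2, r0, #4 -> r2=0x9d
body[3] xor  r1, r5, r3 -> r1=0x2a
body[4] add  r0, r0, #17 -> r0=0xaa
body[5] sub  r3, r4, #38 -> r3=0x23
body[6] add  r5, r2, #58 -> r5=0xd7
body[7] sub  r2, r1, r4 -> r2=0xe1
epilogue: pop r4=0x40, sp=0xd1
epilogue: pop r2=0x0c, sp=0xd2
epilogue: pop r1=0xe5, sp=0xd3
epilogue: pop r0=0x99, sp=0xd4
prologue pushed ['r0', 'r1', 'r2', 'r4'] at ['0xd3', '0xd2', '0xd1', '0xd0']

MEM = 0x40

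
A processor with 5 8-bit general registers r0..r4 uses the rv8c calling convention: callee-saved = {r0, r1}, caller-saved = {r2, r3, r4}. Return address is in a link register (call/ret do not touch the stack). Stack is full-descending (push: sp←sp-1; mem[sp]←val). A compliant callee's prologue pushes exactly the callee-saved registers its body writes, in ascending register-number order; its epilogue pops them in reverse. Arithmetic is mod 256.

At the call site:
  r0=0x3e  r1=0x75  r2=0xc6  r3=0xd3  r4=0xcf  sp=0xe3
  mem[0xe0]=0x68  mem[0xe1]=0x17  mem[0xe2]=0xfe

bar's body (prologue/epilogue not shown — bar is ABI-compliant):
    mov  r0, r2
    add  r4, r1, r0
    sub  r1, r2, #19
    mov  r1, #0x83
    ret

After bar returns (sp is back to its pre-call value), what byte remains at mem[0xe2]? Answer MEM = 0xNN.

prologue: push r0 -> mem[0xe2]=0x3e, sp=0xe2
prologue: push r1 -> mem[0xe1]=0x75, sp=0xe1
body[0] mov  r0, r2 -> r0=0xc6
body[1] add  r4, r1, r0 -> r4=0x3b
body[2] sub  r1, r2, #19 -> r1=0xb3
body[3] mov  r1, #0x83 -> r1=0x83
epilogue: pop r1=0x75, sp=0xe2
epilogue: pop r0=0x3e, sp=0xe3
prologue pushed ['r0', 'r1'] at ['0xe2', '0xe1']

MEM = 0x3e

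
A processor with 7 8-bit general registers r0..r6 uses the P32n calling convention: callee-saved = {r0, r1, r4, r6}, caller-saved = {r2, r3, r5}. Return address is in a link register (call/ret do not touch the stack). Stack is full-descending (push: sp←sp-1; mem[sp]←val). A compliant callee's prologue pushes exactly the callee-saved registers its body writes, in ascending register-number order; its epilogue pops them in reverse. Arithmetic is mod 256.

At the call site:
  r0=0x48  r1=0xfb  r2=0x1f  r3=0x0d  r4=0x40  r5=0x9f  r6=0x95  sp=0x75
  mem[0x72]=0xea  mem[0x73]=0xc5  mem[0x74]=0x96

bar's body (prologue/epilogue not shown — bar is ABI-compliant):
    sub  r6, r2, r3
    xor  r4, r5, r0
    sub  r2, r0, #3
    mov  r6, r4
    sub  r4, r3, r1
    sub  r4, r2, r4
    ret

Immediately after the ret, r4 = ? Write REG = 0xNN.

prologue: push r4 → mem[0x74]=0x40, sp=0x74
prologue: push r6 → mem[0x73]=0x95, sp=0x73
body[0] sub  r6, r2, r3 → r6=0x12
body[1] xor  r4, r5, r0 → r4=0xd7
body[2] sub  r2, r0, #3 → r2=0x45
body[3] mov  r6, r4 → r6=0xd7
body[4] sub  r4, r3, r1 → r4=0x12
body[5] sub  r4, r2, r4 → r4=0x33
epilogue: pop r6=0x95, sp=0x74
epilogue: pop r4=0x40, sp=0x75
r4 is callee-saved → restored

REG = 0x40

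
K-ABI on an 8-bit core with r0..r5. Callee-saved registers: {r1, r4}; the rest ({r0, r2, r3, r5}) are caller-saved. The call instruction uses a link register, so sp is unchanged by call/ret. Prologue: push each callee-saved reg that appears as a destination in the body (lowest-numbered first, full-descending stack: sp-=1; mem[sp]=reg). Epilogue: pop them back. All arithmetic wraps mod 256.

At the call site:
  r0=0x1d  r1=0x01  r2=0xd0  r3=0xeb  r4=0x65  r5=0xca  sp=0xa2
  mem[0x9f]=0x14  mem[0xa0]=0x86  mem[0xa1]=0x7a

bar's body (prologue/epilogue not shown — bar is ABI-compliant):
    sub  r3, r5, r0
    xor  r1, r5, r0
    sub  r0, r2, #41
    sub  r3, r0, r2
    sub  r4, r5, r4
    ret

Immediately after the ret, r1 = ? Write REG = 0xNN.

prologue: push r1 -> mem[0xa1]=0x01, sp=0xa1
prologue: push r4 -> mem[0xa0]=0x65, sp=0xa0
body[0] sub  r3, r5, r0 -> r3=0xad
body[1] xor  r1, r5, r0 -> r1=0xd7
body[2] sub  r0, r2, #41 -> r0=0xa7
body[3] sub  r3, r0, r2 -> r3=0xd7
body[4] sub  r4, r5, r4 -> r4=0x65
epilogue: pop r4=0x65, sp=0xa1
epilogue: pop r1=0x01, sp=0xa2
r1 is callee-saved -> restored

REG = 0x01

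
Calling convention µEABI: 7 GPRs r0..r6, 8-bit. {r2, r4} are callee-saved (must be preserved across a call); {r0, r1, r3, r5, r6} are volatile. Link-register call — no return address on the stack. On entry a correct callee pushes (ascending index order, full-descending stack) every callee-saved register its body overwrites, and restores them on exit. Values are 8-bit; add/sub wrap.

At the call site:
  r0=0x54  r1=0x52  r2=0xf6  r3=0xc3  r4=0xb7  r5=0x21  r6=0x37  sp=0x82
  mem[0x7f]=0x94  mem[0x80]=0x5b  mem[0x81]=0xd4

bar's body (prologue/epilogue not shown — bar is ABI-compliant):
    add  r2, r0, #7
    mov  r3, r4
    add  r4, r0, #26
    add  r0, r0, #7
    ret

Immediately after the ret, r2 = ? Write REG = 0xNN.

REG = 0xf6

prologue: push r2 → mem[0x81]=0xf6, sp=0x81
prologue: push r4 → mem[0x80]=0xb7, sp=0x80
body[0] add  r2, r0, #7 → r2=0x5b
body[1] mov  r3, r4 → r3=0xb7
body[2] add  r4, r0, #26 → r4=0x6e
body[3] add  r0, r0, #7 → r0=0x5b
epilogue: pop r4=0xb7, sp=0x81
epilogue: pop r2=0xf6, sp=0x82
r2 is callee-saved → restored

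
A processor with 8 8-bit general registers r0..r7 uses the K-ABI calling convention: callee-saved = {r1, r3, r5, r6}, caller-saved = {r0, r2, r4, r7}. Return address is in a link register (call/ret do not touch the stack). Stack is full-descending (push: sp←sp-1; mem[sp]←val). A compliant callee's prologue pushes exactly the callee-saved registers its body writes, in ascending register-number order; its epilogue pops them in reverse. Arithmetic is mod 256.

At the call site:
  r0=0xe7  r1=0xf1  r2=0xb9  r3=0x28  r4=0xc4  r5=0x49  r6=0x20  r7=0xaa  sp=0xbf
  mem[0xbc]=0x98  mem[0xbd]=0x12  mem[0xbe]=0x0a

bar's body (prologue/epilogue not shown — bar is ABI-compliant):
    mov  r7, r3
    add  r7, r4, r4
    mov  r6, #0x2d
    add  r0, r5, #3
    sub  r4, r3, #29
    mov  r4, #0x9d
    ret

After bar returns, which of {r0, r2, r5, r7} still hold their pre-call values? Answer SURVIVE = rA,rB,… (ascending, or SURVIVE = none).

SURVIVE = r2,r5

prologue: push r6 -> mem[0xbe]=0x20, sp=0xbe
body[0] mov  r7, r3 -> r7=0x28
body[1] add  r7, r4, r4 -> r7=0x88
body[2] mov  r6, #0x2d -> r6=0x2d
body[3] add  r0, r5, #3 -> r0=0x4c
body[4] sub  r4, r3, #29 -> r4=0x0b
body[5] mov  r4, #0x9d -> r4=0x9d
epilogue: pop r6=0x20, sp=0xbf
r0: caller-saved, written=True
r2: caller-saved, written=False
r5: callee-saved, written=False
r7: caller-saved, written=True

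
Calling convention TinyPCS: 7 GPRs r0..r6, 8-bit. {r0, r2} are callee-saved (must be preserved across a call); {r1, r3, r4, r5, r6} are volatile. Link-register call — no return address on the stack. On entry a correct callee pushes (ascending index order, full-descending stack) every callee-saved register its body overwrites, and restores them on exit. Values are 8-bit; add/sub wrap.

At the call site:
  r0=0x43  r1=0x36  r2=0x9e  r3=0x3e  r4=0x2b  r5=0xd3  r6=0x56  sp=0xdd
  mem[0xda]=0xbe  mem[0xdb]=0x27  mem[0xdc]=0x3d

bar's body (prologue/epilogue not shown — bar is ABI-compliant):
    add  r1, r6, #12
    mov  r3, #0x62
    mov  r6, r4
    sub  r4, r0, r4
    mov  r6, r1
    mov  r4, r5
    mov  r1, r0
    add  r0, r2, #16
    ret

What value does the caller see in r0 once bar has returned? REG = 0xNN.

REG = 0x43

prologue: push r0 -> mem[0xdc]=0x43, sp=0xdc
body[0] add  r1, r6, #12 -> r1=0x62
body[1] mov  r3, #0x62 -> r3=0x62
body[2] mov  r6, r4 -> r6=0x2b
body[3] sub  r4, r0, r4 -> r4=0x18
body[4] mov  r6, r1 -> r6=0x62
body[5] mov  r4, r5 -> r4=0xd3
body[6] mov  r1, r0 -> r1=0x43
body[7] add  r0, r2, #16 -> r0=0xae
epilogue: pop r0=0x43, sp=0xdd
r0 is callee-saved -> restored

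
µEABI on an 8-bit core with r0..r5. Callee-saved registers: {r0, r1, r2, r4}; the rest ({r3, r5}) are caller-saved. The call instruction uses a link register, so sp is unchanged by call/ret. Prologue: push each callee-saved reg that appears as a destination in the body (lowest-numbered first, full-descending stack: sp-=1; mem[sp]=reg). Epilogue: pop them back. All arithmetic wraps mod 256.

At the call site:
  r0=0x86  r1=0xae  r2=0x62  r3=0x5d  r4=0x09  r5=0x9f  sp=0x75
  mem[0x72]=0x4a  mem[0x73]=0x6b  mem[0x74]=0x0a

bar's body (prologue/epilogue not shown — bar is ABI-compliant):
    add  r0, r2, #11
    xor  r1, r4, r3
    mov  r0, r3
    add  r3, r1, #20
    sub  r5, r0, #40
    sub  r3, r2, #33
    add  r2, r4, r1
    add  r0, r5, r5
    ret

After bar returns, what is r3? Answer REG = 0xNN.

prologue: push r0 → mem[0x74]=0x86, sp=0x74
prologue: push r1 → mem[0x73]=0xae, sp=0x73
prologue: push r2 → mem[0x72]=0x62, sp=0x72
body[0] add  r0, r2, #11 → r0=0x6d
body[1] xor  r1, r4, r3 → r1=0x54
body[2] mov  r0, r3 → r0=0x5d
body[3] add  r3, r1, #20 → r3=0x68
body[4] sub  r5, r0, #40 → r5=0x35
body[5] sub  r3, r2, #33 → r3=0x41
body[6] add  r2, r4, r1 → r2=0x5d
body[7] add  r0, r5, r5 → r0=0x6a
epilogue: pop r2=0x62, sp=0x73
epilogue: pop r1=0xae, sp=0x74
epilogue: pop r0=0x86, sp=0x75
r3 is caller-saved → body value

REG = 0x41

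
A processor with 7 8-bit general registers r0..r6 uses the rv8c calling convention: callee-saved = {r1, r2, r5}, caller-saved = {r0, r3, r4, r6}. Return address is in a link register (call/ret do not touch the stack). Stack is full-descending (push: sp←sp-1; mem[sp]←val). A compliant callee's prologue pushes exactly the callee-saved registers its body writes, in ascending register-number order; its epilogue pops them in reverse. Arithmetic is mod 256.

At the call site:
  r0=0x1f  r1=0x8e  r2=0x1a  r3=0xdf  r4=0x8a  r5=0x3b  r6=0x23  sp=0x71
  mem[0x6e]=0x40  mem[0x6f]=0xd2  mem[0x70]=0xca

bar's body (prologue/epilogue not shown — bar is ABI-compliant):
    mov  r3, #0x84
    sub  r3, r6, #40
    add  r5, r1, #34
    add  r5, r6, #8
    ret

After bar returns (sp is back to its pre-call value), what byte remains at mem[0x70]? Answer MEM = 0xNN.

prologue: push r5 -> mem[0x70]=0x3b, sp=0x70
body[0] mov  r3, #0x84 -> r3=0x84
body[1] sub  r3, r6, #40 -> r3=0xfb
body[2] add  r5, r1, #34 -> r5=0xb0
body[3] add  r5, r6, #8 -> r5=0x2b
epilogue: pop r5=0x3b, sp=0x71
prologue pushed ['r5'] at ['0x70']

MEM = 0x3b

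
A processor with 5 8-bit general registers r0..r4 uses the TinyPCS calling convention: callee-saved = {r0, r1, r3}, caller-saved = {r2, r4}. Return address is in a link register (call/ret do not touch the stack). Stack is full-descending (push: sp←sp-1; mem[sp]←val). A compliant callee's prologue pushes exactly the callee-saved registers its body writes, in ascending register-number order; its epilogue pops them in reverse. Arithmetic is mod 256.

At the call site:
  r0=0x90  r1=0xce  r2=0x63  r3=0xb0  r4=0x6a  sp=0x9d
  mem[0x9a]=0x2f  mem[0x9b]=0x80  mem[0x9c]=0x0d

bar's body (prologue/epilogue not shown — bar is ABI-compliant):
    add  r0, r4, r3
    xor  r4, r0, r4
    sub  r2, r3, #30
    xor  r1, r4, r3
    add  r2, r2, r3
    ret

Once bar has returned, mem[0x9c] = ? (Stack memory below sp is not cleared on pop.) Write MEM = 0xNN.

prologue: push r0 → mem[0x9c]=0x90, sp=0x9c
prologue: push r1 → mem[0x9b]=0xce, sp=0x9b
body[0] add  r0, r4, r3 → r0=0x1a
body[1] xor  r4, r0, r4 → r4=0x70
body[2] sub  r2, r3, #30 → r2=0x92
body[3] xor  r1, r4, r3 → r1=0xc0
body[4] add  r2, r2, r3 → r2=0x42
epilogue: pop r1=0xce, sp=0x9c
epilogue: pop r0=0x90, sp=0x9d
prologue pushed ['r0', 'r1'] at ['0x9c', '0x9b']

MEM = 0x90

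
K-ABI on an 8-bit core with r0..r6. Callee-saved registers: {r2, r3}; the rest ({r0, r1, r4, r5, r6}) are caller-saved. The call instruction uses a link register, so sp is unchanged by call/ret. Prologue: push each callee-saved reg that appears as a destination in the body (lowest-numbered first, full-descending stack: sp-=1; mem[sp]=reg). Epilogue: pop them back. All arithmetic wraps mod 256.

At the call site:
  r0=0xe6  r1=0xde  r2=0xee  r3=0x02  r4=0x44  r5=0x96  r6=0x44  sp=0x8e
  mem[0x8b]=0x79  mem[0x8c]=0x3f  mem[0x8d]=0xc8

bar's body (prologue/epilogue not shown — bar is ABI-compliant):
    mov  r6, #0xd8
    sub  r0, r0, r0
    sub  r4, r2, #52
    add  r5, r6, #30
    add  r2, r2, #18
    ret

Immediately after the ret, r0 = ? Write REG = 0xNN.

REG = 0x00

prologue: push r2 -> mem[0x8d]=0xee, sp=0x8d
body[0] mov  r6, #0xd8 -> r6=0xd8
body[1] sub  r0, r0, r0 -> r0=0x00
body[2] sub  r4, r2, #52 -> r4=0xba
body[3] add  r5, r6, #30 -> r5=0xf6
body[4] add  r2, r2, #18 -> r2=0x00
epilogue: pop r2=0xee, sp=0x8e
r0 is caller-saved -> body value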